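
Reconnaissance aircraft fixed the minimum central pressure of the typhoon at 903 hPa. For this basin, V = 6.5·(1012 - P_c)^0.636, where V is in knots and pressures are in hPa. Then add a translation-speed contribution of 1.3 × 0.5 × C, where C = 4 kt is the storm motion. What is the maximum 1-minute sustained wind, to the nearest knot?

ΔP = 1012 − 903 = 109 hPa.
109^0.636 ≈ 19.761.
V ≈ 6.5 × 19.761 ≈ 128.4 kt.
Translation term: 1.3 × 0.5 × 4 = 2.6 kt.
Corrected V ≈ 131 kt → 131 kt.

131 kt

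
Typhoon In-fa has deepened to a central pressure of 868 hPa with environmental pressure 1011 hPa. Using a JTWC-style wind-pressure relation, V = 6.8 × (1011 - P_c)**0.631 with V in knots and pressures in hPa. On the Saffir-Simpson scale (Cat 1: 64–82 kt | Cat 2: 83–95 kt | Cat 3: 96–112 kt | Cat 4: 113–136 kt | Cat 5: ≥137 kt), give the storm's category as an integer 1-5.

ΔP = 1011 − 868 = 143 hPa.
V ≈ 6.8 × 143^0.631 = 6.8 × 22.91 ≈ 156 kt.
156 kt falls in the Category 5 band.

5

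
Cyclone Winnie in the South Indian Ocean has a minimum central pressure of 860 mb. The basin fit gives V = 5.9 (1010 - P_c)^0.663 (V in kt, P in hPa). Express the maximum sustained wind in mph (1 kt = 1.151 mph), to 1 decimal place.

ΔP = 1010 − 860 = 150 mb.
V ≈ 5.9 × 150^0.663 = 5.9 × 27.717 ≈ 163.531 kt.
163.531 × 1.151 ≈ 188.22 mph → 188.2 mph.

188.2 mph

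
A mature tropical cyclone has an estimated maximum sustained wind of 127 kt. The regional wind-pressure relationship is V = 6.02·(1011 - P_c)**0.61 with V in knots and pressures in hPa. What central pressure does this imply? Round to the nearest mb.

ΔP = (V / 6.02)^(1/0.61) = (127/6.02)^1.639.
127/6.02 = 21.096; 21.096^1.639 ≈ 148.19 mb.
P_c = 1011 − 148.19 = 862.81 ≈ 863 mb.

863 mb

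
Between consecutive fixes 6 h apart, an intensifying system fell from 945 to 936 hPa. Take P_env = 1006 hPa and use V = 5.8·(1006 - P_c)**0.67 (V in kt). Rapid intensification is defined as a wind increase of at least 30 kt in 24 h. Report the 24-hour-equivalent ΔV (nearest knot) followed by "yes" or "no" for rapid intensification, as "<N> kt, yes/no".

35 kt, yes

V₁: ΔP = 61, V ≈ 5.8 × 61^0.67 ≈ 91.12 kt.
V₂: ΔP = 70, V ≈ 5.8 × 70^0.67 ≈ 99.92 kt.
ΔV over 6 h = 8.80 kt → 24 h equivalent = 8.80 × 24/6 ≈ 35.20 kt.
35 kt ≥ 30 kt ⇒ rapid intensification.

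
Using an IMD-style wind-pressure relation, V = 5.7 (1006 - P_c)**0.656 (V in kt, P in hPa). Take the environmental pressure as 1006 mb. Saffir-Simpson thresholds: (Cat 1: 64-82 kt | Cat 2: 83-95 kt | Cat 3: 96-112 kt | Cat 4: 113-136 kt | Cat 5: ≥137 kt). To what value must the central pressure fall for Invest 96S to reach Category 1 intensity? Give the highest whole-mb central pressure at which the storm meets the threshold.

Category 1 begins at V = 64 kt.
Required ΔP = (64/5.7)^(1/0.656) = 11.228^1.524 ≈ 39.91 mb.
P_c ≤ 1006 − 39.91 = 966.09, so the highest integer P_c is 966 mb.

966 mb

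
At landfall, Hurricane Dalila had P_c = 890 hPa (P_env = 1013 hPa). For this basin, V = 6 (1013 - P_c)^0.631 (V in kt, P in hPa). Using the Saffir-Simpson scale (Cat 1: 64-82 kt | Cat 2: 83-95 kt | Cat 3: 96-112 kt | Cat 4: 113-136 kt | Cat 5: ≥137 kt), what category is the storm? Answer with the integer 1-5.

ΔP = 1013 − 890 = 123 hPa.
V ≈ 6 × 123^0.631 = 6 × 20.83 ≈ 125 kt.
125 kt falls in the Category 4 band.

4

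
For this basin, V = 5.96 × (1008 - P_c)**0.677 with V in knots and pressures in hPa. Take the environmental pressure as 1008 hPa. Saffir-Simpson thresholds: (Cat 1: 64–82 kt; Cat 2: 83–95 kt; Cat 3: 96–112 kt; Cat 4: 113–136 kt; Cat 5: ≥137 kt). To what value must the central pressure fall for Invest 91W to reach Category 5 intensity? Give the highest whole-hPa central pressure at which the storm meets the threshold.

905 hPa

Category 5 begins at V = 137 kt.
Required ΔP = (137/5.96)^(1/0.677) = 22.987^1.477 ≈ 102.57 hPa.
P_c ≤ 1008 − 102.57 = 905.43, so the highest integer P_c is 905 hPa.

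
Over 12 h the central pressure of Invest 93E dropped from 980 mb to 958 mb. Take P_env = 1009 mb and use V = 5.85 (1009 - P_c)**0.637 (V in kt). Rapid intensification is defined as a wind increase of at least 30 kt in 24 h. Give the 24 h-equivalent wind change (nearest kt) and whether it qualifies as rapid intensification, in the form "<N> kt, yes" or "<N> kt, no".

43 kt, yes

V₁: ΔP = 29, V ≈ 5.85 × 29^0.637 ≈ 49.97 kt.
V₂: ΔP = 51, V ≈ 5.85 × 51^0.637 ≈ 71.59 kt.
ΔV over 12 h = 21.62 kt → 24 h equivalent = 21.62 × 24/12 ≈ 43.24 kt.
43 kt ≥ 30 kt ⇒ rapid intensification.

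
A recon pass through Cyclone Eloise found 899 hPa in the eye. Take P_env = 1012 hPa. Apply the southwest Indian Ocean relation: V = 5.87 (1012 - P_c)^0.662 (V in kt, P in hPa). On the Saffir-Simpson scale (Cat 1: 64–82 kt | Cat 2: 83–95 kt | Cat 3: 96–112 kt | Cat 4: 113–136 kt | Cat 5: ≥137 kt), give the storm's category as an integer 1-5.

ΔP = 1012 − 899 = 113 hPa.
V ≈ 5.87 × 113^0.662 = 5.87 × 22.86 ≈ 134 kt.
134 kt falls in the Category 4 band.

4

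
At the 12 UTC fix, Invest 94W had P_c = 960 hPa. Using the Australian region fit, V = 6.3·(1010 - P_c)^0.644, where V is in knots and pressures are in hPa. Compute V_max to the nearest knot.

78 kt

ΔP = 1010 − 960 = 50 hPa.
50^0.644 ≈ 12.420.
V ≈ 6.3 × 12.420 ≈ 78.2 kt.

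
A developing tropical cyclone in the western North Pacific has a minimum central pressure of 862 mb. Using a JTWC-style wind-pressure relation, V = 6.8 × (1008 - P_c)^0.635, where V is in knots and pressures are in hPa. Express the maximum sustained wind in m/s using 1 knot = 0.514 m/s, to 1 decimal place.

ΔP = 1008 − 862 = 146 mb.
V ≈ 6.8 × 146^0.635 = 6.8 × 23.679 ≈ 161.017 kt.
161.017 × 0.514 ≈ 82.76 m/s → 82.8 m/s.

82.8 m/s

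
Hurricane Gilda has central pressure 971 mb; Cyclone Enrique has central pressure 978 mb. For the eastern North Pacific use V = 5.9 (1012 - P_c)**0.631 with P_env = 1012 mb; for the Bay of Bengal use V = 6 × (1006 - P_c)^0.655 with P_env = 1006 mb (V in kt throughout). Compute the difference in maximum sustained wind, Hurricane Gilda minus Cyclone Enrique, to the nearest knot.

Hurricane Gilda: ΔP = 41; V ≈ 5.9 × 41^0.631 ≈ 61.45 kt.
Cyclone Enrique: ΔP = 28; V ≈ 6 × 28^0.655 ≈ 53.22 kt.
Difference ≈ 61.45 − 53.22 = 8.23 → 8 kt.

8 kt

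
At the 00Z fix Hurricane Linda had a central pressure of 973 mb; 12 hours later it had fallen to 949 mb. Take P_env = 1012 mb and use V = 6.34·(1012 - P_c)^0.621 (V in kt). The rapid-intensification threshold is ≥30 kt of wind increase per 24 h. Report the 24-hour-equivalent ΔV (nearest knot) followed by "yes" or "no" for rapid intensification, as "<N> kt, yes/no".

V₁: ΔP = 39, V ≈ 6.34 × 39^0.621 ≈ 61.68 kt.
V₂: ΔP = 63, V ≈ 6.34 × 63^0.621 ≈ 83.08 kt.
ΔV over 12 h = 21.40 kt → 24 h equivalent = 21.40 × 24/12 ≈ 42.80 kt.
43 kt ≥ 30 kt ⇒ rapid intensification.

43 kt, yes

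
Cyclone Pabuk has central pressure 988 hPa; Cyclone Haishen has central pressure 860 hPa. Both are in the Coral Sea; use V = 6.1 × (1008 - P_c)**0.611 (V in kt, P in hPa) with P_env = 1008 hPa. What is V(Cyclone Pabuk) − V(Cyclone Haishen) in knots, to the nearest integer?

Cyclone Pabuk: ΔP = 20; V ≈ 6.1 × 20^0.611 ≈ 38.04 kt.
Cyclone Haishen: ΔP = 148; V ≈ 6.1 × 148^0.611 ≈ 129.23 kt.
Difference ≈ 38.04 − 129.23 = -91.19 → -91 kt.

-91 kt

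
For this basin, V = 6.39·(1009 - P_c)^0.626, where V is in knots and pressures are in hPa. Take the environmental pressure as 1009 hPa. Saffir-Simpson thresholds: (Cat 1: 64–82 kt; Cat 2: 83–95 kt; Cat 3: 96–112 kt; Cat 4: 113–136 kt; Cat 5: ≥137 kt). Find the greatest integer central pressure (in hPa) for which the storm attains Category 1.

Category 1 begins at V = 64 kt.
Required ΔP = (64/6.39)^(1/0.626) = 10.016^1.597 ≈ 39.68 hPa.
P_c ≤ 1009 − 39.68 = 969.32, so the highest integer P_c is 969 hPa.

969 hPa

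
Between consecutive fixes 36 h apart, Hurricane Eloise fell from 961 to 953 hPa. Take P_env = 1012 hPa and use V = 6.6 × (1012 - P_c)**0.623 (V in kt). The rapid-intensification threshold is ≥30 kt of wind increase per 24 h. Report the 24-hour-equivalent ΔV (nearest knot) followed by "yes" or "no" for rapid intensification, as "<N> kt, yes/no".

5 kt, no

V₁: ΔP = 51, V ≈ 6.6 × 51^0.623 ≈ 76.45 kt.
V₂: ΔP = 59, V ≈ 6.6 × 59^0.623 ≈ 83.71 kt.
ΔV over 36 h = 7.26 kt → 24 h equivalent = 7.26 × 24/36 ≈ 4.84 kt.
5 kt < 30 kt ⇒ not rapid intensification.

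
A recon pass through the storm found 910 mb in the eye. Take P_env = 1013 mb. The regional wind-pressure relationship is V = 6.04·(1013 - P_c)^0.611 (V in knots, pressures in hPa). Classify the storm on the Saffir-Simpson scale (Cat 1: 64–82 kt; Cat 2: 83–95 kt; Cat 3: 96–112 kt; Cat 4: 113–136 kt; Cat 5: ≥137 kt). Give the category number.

3

ΔP = 1013 − 910 = 103 mb.
V ≈ 6.04 × 103^0.611 = 6.04 × 16.98 ≈ 103 kt.
103 kt falls in the Category 3 band.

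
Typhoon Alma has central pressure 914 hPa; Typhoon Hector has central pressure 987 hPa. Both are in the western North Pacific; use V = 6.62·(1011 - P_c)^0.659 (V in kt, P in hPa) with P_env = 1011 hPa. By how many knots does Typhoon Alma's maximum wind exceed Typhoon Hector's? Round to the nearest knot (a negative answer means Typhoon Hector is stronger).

81 kt

Typhoon Alma: ΔP = 97; V ≈ 6.62 × 97^0.659 ≈ 134.94 kt.
Typhoon Hector: ΔP = 24; V ≈ 6.62 × 24^0.659 ≈ 53.75 kt.
Difference ≈ 134.94 − 53.75 = 81.19 → 81 kt.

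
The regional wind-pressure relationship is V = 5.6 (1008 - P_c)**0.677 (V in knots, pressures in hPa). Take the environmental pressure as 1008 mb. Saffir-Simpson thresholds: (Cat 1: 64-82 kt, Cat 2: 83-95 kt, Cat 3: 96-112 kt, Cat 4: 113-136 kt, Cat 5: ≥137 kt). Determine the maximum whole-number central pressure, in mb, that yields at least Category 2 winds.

Category 2 begins at V = 83 kt.
Required ΔP = (83/5.6)^(1/0.677) = 14.821^1.477 ≈ 53.64 mb.
P_c ≤ 1008 − 53.64 = 954.36, so the highest integer P_c is 954 mb.

954 mb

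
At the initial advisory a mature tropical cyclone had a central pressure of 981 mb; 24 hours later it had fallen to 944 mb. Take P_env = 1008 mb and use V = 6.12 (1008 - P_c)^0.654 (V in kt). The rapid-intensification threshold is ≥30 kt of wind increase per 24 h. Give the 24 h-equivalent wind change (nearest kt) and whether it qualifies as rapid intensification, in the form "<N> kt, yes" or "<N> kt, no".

V₁: ΔP = 27, V ≈ 6.12 × 27^0.654 ≈ 52.83 kt.
V₂: ΔP = 64, V ≈ 6.12 × 64^0.654 ≈ 92.90 kt.
ΔV over 24 h = 40.07 kt → 24 h equivalent = 40.07 × 24/24 ≈ 40.07 kt.
40 kt ≥ 30 kt ⇒ rapid intensification.

40 kt, yes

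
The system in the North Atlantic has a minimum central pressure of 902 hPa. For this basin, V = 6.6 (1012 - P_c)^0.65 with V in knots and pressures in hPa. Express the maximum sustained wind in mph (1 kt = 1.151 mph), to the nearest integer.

ΔP = 1012 − 902 = 110 hPa.
V ≈ 6.6 × 110^0.65 = 6.6 × 21.228 ≈ 140.104 kt.
140.104 × 1.151 ≈ 161.26 mph → 161 mph.

161 mph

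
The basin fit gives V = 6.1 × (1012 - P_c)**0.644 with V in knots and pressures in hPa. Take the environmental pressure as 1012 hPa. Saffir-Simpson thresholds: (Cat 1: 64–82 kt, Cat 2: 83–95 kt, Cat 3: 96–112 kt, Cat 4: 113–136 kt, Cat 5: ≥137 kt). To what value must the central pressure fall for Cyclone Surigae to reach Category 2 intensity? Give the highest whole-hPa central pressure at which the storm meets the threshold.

Category 2 begins at V = 83 kt.
Required ΔP = (83/6.1)^(1/0.644) = 13.607^1.553 ≈ 57.61 hPa.
P_c ≤ 1012 − 57.61 = 954.39, so the highest integer P_c is 954 hPa.

954 hPa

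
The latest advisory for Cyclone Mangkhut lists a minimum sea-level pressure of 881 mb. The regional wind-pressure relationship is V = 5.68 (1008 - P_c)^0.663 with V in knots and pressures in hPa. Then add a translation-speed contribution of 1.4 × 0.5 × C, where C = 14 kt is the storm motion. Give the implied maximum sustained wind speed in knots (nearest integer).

151 kt

ΔP = 1008 − 881 = 127 mb.
127^0.663 ≈ 24.821.
V ≈ 5.68 × 24.821 ≈ 141.0 kt.
Translation term: 1.4 × 0.5 × 14 = 9.8 kt.
Corrected V ≈ 150.8 kt → 151 kt.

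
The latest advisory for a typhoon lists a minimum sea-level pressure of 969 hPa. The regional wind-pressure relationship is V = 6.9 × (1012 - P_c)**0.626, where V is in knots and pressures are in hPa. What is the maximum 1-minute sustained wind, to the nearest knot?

73 kt

ΔP = 1012 − 969 = 43 hPa.
43^0.626 ≈ 10.533.
V ≈ 6.9 × 10.533 ≈ 72.7 kt.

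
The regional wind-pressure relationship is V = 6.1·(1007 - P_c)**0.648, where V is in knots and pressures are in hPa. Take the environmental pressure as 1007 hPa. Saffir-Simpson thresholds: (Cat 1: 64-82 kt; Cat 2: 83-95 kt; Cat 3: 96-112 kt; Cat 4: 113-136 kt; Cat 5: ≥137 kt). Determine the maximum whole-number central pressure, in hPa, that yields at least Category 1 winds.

Category 1 begins at V = 64 kt.
Required ΔP = (64/6.1)^(1/0.648) = 10.492^1.543 ≈ 37.62 hPa.
P_c ≤ 1007 − 37.62 = 969.38, so the highest integer P_c is 969 hPa.

969 hPa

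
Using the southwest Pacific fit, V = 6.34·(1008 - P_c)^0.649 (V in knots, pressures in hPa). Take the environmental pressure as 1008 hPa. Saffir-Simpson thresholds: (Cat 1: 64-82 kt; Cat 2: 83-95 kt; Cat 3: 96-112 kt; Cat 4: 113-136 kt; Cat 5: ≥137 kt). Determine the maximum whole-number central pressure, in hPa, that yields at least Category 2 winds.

955 hPa

Category 2 begins at V = 83 kt.
Required ΔP = (83/6.34)^(1/0.649) = 13.091^1.541 ≈ 52.61 hPa.
P_c ≤ 1008 − 52.61 = 955.39, so the highest integer P_c is 955 hPa.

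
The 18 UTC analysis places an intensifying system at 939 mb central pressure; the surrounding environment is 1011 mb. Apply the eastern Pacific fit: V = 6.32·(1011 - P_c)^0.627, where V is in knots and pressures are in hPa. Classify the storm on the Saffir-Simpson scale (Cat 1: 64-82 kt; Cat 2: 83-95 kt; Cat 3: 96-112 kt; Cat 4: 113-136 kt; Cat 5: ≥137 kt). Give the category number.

2

ΔP = 1011 − 939 = 72 mb.
V ≈ 6.32 × 72^0.627 = 6.32 × 14.61 ≈ 92 kt.
92 kt falls in the Category 2 band.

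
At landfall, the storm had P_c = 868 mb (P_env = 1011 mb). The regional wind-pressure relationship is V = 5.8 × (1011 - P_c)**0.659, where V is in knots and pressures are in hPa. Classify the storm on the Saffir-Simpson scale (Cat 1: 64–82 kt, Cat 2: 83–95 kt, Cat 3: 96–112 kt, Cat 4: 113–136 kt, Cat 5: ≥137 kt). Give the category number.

ΔP = 1011 − 868 = 143 mb.
V ≈ 5.8 × 143^0.659 = 5.8 × 26.32 ≈ 153 kt.
153 kt falls in the Category 5 band.

5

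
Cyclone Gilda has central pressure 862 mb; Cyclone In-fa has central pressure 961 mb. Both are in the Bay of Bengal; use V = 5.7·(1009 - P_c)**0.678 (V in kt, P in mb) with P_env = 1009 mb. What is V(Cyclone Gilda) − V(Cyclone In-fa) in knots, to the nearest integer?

89 kt

Cyclone Gilda: ΔP = 147; V ≈ 5.7 × 147^0.678 ≈ 168.00 kt.
Cyclone In-fa: ΔP = 48; V ≈ 5.7 × 48^0.678 ≈ 78.66 kt.
Difference ≈ 168.00 − 78.66 = 89.34 → 89 kt.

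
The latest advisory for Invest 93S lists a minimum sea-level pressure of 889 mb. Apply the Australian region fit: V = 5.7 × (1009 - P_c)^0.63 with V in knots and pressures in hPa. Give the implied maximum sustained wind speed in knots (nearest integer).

116 kt

ΔP = 1009 − 889 = 120 mb.
120^0.63 ≈ 20.412.
V ≈ 5.7 × 20.412 ≈ 116.3 kt.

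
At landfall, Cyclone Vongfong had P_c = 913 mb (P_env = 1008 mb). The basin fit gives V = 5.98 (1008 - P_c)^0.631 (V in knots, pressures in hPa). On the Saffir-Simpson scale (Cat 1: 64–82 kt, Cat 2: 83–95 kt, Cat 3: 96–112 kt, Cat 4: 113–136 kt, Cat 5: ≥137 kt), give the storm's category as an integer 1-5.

ΔP = 1008 − 913 = 95 mb.
V ≈ 5.98 × 95^0.631 = 5.98 × 17.70 ≈ 106 kt.
106 kt falls in the Category 3 band.

3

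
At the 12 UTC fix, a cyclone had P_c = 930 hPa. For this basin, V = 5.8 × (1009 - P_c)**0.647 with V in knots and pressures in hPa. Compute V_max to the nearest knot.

ΔP = 1009 − 930 = 79 hPa.
79^0.647 ≈ 16.895.
V ≈ 5.8 × 16.895 ≈ 98.0 kt.

98 kt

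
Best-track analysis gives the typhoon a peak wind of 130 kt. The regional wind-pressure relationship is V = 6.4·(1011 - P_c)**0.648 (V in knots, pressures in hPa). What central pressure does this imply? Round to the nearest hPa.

ΔP = (V / 6.4)^(1/0.648) = (130/6.4)^1.543.
130/6.4 = 20.312; 20.312^1.543 ≈ 104.27 hPa.
P_c = 1011 − 104.27 = 906.73 ≈ 907 hPa.

907 hPa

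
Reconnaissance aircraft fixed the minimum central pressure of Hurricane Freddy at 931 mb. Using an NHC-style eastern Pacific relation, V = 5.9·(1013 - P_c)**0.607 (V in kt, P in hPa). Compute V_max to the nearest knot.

ΔP = 1013 − 931 = 82 mb.
82^0.607 ≈ 14.511.
V ≈ 5.9 × 14.511 ≈ 85.6 kt.

86 kt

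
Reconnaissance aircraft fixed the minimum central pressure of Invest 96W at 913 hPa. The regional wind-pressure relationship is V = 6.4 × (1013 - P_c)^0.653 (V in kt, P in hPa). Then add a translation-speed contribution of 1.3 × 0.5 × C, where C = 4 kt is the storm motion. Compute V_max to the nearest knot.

ΔP = 1013 − 913 = 100 hPa.
100^0.653 ≈ 20.230.
V ≈ 6.4 × 20.230 ≈ 129.5 kt.
Translation term: 1.3 × 0.5 × 4 = 2.6 kt.
Corrected V ≈ 132.1 kt → 132 kt.

132 kt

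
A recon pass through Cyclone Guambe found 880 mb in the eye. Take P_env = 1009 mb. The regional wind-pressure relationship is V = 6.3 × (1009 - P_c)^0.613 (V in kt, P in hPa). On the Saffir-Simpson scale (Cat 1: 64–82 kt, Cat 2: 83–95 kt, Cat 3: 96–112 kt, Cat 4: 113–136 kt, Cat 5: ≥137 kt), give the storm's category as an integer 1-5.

4

ΔP = 1009 − 880 = 129 mb.
V ≈ 6.3 × 129^0.613 = 6.3 × 19.67 ≈ 124 kt.
124 kt falls in the Category 4 band.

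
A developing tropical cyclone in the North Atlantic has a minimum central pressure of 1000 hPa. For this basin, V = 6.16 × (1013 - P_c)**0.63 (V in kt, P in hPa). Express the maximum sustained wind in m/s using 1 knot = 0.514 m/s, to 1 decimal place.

ΔP = 1013 − 1000 = 13 hPa.
V ≈ 6.16 × 13^0.63 = 6.16 × 5.033 ≈ 31.000 kt.
31.000 × 0.514 ≈ 15.93 m/s → 15.9 m/s.

15.9 m/s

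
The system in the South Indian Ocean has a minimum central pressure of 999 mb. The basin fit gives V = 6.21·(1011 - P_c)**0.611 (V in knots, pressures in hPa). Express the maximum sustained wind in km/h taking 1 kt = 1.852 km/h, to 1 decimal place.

ΔP = 1011 − 999 = 12 mb.
V ≈ 6.21 × 12^0.611 = 6.21 × 4.564 ≈ 28.345 kt.
28.345 × 1.852 ≈ 52.49 km/h → 52.5 km/h.

52.5 km/h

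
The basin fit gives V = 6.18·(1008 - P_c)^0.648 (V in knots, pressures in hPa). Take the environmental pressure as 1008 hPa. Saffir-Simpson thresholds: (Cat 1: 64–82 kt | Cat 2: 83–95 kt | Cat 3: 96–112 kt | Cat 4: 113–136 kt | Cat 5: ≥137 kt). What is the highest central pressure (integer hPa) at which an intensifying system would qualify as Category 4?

919 hPa

Category 4 begins at V = 113 kt.
Required ΔP = (113/6.18)^(1/0.648) = 18.285^1.543 ≈ 88.65 hPa.
P_c ≤ 1008 − 88.65 = 919.35, so the highest integer P_c is 919 hPa.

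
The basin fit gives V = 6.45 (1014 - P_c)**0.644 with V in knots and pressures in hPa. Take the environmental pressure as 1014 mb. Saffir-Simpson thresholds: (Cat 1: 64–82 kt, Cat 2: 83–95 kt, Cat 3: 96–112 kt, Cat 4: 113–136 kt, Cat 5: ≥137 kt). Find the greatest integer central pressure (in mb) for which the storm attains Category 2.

961 mb

Category 2 begins at V = 83 kt.
Required ΔP = (83/6.45)^(1/0.644) = 12.868^1.553 ≈ 52.83 mb.
P_c ≤ 1014 − 52.83 = 961.17, so the highest integer P_c is 961 mb.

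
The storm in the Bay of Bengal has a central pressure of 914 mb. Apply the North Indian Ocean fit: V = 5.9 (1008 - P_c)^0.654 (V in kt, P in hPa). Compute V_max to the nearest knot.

ΔP = 1008 − 914 = 94 mb.
94^0.654 ≈ 19.518.
V ≈ 5.9 × 19.518 ≈ 115.2 kt.

115 kt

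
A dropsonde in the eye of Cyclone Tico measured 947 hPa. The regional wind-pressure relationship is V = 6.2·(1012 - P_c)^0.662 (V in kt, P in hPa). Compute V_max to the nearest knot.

ΔP = 1012 − 947 = 65 hPa.
65^0.662 ≈ 15.854.
V ≈ 6.2 × 15.854 ≈ 98.3 kt.

98 kt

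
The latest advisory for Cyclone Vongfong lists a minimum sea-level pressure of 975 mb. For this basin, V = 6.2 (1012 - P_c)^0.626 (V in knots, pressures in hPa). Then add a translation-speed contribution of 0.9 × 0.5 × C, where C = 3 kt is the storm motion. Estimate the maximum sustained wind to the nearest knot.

ΔP = 1012 − 975 = 37 mb.
37^0.626 ≈ 9.587.
V ≈ 6.2 × 9.587 ≈ 59.4 kt.
Translation term: 0.9 × 0.5 × 3 = 1.35 kt.
Corrected V ≈ 60.75 kt → 61 kt.

61 kt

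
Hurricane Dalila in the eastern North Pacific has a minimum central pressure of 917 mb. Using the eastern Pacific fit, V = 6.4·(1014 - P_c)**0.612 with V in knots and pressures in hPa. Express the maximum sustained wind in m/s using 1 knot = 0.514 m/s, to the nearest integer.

ΔP = 1014 − 917 = 97 mb.
V ≈ 6.4 × 97^0.612 = 6.4 × 16.440 ≈ 105.217 kt.
105.217 × 0.514 ≈ 54.08 m/s → 54 m/s.

54 m/s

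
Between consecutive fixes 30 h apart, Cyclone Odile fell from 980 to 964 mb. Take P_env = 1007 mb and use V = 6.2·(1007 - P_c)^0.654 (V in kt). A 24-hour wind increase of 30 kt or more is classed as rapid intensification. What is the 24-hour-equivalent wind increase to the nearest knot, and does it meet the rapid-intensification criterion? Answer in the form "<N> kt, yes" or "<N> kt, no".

15 kt, no

V₁: ΔP = 27, V ≈ 6.2 × 27^0.654 ≈ 53.52 kt.
V₂: ΔP = 43, V ≈ 6.2 × 43^0.654 ≈ 72.56 kt.
ΔV over 30 h = 19.04 kt → 24 h equivalent = 19.04 × 24/30 ≈ 15.23 kt.
15 kt < 30 kt ⇒ not rapid intensification.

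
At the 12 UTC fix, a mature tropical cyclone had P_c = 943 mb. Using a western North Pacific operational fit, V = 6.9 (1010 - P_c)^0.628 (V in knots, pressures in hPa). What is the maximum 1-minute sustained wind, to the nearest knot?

97 kt

ΔP = 1010 − 943 = 67 mb.
67^0.628 ≈ 14.021.
V ≈ 6.9 × 14.021 ≈ 96.7 kt.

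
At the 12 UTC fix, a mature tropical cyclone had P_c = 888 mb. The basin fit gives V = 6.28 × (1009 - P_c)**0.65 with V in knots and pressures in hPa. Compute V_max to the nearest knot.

ΔP = 1009 − 888 = 121 mb.
121^0.65 ≈ 22.585.
V ≈ 6.28 × 22.585 ≈ 141.8 kt.

142 kt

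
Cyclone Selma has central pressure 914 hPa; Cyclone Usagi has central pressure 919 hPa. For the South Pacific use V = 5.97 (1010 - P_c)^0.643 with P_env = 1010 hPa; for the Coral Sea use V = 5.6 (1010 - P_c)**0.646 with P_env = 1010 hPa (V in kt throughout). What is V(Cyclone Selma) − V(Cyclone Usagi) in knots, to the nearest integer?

9 kt

Cyclone Selma: ΔP = 96; V ≈ 5.97 × 96^0.643 ≈ 112.35 kt.
Cyclone Usagi: ΔP = 91; V ≈ 5.6 × 91^0.646 ≈ 103.21 kt.
Difference ≈ 112.35 − 103.21 = 9.14 → 9 kt.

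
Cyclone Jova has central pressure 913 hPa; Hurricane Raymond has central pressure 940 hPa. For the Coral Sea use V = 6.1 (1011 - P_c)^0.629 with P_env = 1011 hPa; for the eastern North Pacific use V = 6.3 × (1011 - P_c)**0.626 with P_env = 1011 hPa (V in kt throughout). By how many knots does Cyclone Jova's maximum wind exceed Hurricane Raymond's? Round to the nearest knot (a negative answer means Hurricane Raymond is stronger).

Cyclone Jova: ΔP = 98; V ≈ 6.1 × 98^0.629 ≈ 109.10 kt.
Hurricane Raymond: ΔP = 71; V ≈ 6.3 × 71^0.626 ≈ 90.83 kt.
Difference ≈ 109.10 − 90.83 = 18.27 → 18 kt.

18 kt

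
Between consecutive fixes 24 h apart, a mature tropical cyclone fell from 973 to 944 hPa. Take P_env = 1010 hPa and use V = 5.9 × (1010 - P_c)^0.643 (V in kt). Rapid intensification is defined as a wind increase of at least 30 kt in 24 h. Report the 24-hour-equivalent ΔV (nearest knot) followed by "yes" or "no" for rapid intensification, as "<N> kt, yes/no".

V₁: ΔP = 37, V ≈ 5.9 × 37^0.643 ≈ 60.15 kt.
V₂: ΔP = 66, V ≈ 5.9 × 66^0.643 ≈ 87.26 kt.
ΔV over 24 h = 27.11 kt → 24 h equivalent = 27.11 × 24/24 ≈ 27.11 kt.
27 kt < 30 kt ⇒ not rapid intensification.

27 kt, no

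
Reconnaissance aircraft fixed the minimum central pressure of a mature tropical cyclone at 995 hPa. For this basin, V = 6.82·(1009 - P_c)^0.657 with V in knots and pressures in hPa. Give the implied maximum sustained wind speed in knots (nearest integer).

39 kt

ΔP = 1009 − 995 = 14 hPa.
14^0.657 ≈ 5.662.
V ≈ 6.82 × 5.662 ≈ 38.6 kt.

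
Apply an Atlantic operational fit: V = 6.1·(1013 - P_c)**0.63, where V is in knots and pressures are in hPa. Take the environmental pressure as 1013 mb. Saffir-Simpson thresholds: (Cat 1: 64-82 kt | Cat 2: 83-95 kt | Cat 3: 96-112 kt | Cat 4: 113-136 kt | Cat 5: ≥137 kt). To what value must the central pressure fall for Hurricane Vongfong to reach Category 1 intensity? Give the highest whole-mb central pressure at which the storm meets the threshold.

971 mb

Category 1 begins at V = 64 kt.
Required ΔP = (64/6.1)^(1/0.63) = 10.492^1.587 ≈ 41.73 mb.
P_c ≤ 1013 − 41.73 = 971.27, so the highest integer P_c is 971 mb.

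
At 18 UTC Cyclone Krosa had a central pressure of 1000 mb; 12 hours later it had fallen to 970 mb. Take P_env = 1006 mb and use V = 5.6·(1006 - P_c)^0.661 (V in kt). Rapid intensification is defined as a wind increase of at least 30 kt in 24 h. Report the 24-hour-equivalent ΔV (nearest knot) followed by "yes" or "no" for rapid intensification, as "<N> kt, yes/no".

V₁: ΔP = 6, V ≈ 5.6 × 6^0.661 ≈ 18.30 kt.
V₂: ΔP = 36, V ≈ 5.6 × 36^0.661 ≈ 59.83 kt.
ΔV over 12 h = 41.53 kt → 24 h equivalent = 41.53 × 24/12 ≈ 83.06 kt.
83 kt ≥ 30 kt ⇒ rapid intensification.

83 kt, yes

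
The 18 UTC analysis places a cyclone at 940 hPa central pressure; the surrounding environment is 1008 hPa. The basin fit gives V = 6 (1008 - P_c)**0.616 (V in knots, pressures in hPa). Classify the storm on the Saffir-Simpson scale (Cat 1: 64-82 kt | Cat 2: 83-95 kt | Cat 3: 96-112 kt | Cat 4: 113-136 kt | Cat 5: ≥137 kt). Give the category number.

ΔP = 1008 − 940 = 68 hPa.
V ≈ 6 × 68^0.616 = 6 × 13.45 ≈ 81 kt.
81 kt falls in the Category 1 band.

1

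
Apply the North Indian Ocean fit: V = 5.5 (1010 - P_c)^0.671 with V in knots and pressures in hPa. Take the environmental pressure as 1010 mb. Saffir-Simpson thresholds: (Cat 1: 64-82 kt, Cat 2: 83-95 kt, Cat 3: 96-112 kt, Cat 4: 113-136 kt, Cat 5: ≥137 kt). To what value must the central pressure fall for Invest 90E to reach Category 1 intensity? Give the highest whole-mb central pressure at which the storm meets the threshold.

Category 1 begins at V = 64 kt.
Required ΔP = (64/5.5)^(1/0.671) = 11.636^1.490 ≈ 38.76 mb.
P_c ≤ 1010 − 38.76 = 971.24, so the highest integer P_c is 971 mb.

971 mb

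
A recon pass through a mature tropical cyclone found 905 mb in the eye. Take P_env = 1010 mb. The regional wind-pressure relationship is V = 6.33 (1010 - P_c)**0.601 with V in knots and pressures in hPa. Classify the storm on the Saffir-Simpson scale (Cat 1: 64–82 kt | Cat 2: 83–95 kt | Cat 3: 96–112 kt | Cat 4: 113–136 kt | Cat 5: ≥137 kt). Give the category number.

ΔP = 1010 − 905 = 105 mb.
V ≈ 6.33 × 105^0.601 = 6.33 × 16.40 ≈ 104 kt.
104 kt falls in the Category 3 band.

3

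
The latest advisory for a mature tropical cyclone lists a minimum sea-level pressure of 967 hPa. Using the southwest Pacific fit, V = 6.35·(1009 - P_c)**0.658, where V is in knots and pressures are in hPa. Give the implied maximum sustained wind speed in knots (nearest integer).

ΔP = 1009 − 967 = 42 hPa.
42^0.658 ≈ 11.698.
V ≈ 6.35 × 11.698 ≈ 74.3 kt.

74 kt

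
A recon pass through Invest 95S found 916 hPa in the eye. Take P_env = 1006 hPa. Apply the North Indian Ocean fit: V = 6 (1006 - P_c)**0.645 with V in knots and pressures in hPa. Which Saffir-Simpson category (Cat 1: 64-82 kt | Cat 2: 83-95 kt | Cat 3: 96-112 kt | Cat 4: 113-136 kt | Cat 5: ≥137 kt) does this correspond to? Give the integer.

3

ΔP = 1006 − 916 = 90 hPa.
V ≈ 6 × 90^0.645 = 6 × 18.22 ≈ 109 kt.
109 kt falls in the Category 3 band.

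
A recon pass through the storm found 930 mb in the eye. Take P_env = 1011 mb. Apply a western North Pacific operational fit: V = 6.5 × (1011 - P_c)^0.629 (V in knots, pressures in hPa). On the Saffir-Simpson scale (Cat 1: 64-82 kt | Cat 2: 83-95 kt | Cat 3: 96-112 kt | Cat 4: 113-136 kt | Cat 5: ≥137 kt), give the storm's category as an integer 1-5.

3

ΔP = 1011 − 930 = 81 mb.
V ≈ 6.5 × 81^0.629 = 6.5 × 15.86 ≈ 103 kt.
103 kt falls in the Category 3 band.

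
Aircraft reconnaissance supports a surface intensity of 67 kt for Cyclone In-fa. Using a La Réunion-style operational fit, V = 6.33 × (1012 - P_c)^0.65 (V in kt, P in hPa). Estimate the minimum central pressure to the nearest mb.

974 mb

ΔP = (V / 6.33)^(1/0.65) = (67/6.33)^1.538.
67/6.33 = 10.585; 10.585^1.538 ≈ 37.71 mb.
P_c = 1012 − 37.71 = 974.29 ≈ 974 mb.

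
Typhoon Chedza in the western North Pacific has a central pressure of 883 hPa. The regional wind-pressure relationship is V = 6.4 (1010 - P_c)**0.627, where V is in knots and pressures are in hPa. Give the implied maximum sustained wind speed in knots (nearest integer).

133 kt

ΔP = 1010 − 883 = 127 hPa.
127^0.627 ≈ 20.849.
V ≈ 6.4 × 20.849 ≈ 133.4 kt.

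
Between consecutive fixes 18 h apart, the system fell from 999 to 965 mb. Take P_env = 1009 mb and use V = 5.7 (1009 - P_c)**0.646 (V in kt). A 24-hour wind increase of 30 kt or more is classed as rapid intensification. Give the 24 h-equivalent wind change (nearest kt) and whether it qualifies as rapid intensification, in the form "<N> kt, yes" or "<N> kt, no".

54 kt, yes

V₁: ΔP = 10, V ≈ 5.7 × 10^0.646 ≈ 25.23 kt.
V₂: ΔP = 44, V ≈ 5.7 × 44^0.646 ≈ 65.70 kt.
ΔV over 18 h = 40.47 kt → 24 h equivalent = 40.47 × 24/18 ≈ 53.96 kt.
54 kt ≥ 30 kt ⇒ rapid intensification.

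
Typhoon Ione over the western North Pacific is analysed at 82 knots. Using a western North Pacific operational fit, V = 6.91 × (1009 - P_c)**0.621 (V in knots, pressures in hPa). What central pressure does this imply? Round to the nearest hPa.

955 hPa

ΔP = (V / 6.91)^(1/0.621) = (82/6.91)^1.610.
82/6.91 = 11.867; 11.867^1.610 ≈ 53.70 hPa.
P_c = 1009 − 53.70 = 955.30 ≈ 955 hPa.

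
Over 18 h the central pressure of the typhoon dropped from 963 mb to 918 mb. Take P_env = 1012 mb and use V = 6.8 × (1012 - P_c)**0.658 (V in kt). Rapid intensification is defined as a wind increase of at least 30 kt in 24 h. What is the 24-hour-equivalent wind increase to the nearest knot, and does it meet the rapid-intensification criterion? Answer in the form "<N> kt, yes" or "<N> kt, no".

V₁: ΔP = 49, V ≈ 6.8 × 49^0.658 ≈ 88.04 kt.
V₂: ΔP = 94, V ≈ 6.8 × 94^0.658 ≈ 135.15 kt.
ΔV over 18 h = 47.11 kt → 24 h equivalent = 47.11 × 24/18 ≈ 62.81 kt.
63 kt ≥ 30 kt ⇒ rapid intensification.

63 kt, yes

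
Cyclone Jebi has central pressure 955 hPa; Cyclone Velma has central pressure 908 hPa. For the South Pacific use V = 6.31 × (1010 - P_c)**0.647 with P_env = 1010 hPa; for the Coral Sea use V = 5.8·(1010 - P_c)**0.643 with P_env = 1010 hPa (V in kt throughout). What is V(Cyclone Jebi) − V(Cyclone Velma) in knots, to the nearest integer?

-29 kt

Cyclone Jebi: ΔP = 55; V ≈ 6.31 × 55^0.647 ≈ 84.34 kt.
Cyclone Velma: ΔP = 102; V ≈ 5.8 × 102^0.643 ≈ 113.49 kt.
Difference ≈ 84.34 − 113.49 = -29.15 → -29 kt.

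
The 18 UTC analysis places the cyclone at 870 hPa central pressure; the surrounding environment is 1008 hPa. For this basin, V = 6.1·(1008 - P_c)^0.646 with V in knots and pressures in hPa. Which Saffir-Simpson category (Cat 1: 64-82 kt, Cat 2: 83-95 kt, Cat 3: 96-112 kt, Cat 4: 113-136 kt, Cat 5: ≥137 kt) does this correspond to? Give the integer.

ΔP = 1008 − 870 = 138 hPa.
V ≈ 6.1 × 138^0.646 = 6.1 × 24.12 ≈ 147 kt.
147 kt falls in the Category 5 band.

5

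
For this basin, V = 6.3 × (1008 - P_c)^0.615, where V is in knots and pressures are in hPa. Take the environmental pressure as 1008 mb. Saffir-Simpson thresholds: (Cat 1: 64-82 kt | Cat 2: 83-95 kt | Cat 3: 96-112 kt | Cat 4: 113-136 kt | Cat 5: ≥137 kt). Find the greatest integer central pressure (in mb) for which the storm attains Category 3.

924 mb

Category 3 begins at V = 96 kt.
Required ΔP = (96/6.3)^(1/0.615) = 15.238^1.626 ≈ 83.84 mb.
P_c ≤ 1008 − 83.84 = 924.16, so the highest integer P_c is 924 mb.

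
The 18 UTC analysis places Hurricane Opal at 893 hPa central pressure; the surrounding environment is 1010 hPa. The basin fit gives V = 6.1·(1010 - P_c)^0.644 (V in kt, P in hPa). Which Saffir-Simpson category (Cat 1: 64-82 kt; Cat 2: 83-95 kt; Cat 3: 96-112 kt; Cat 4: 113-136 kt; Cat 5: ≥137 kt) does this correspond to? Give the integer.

ΔP = 1010 − 893 = 117 hPa.
V ≈ 6.1 × 117^0.644 = 6.1 × 21.47 ≈ 131 kt.
131 kt falls in the Category 4 band.

4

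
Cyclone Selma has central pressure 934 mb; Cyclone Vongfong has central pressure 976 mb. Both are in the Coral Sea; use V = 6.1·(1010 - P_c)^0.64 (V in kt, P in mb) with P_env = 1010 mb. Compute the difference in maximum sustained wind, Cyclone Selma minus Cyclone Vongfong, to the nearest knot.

39 kt

Cyclone Selma: ΔP = 76; V ≈ 6.1 × 76^0.64 ≈ 97.51 kt.
Cyclone Vongfong: ΔP = 34; V ≈ 6.1 × 34^0.64 ≈ 58.27 kt.
Difference ≈ 97.51 − 58.27 = 39.24 → 39 kt.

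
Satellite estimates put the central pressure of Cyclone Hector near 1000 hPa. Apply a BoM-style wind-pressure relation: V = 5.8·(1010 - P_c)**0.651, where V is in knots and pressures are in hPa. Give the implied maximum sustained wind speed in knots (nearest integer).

ΔP = 1010 − 1000 = 10 hPa.
10^0.651 ≈ 4.477.
V ≈ 5.8 × 4.477 ≈ 26.0 kt.

26 kt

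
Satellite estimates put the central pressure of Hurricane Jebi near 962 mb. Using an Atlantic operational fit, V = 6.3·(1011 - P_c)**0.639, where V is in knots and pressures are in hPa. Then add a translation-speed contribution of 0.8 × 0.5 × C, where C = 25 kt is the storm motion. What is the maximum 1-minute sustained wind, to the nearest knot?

ΔP = 1011 − 962 = 49 mb.
49^0.639 ≈ 12.024.
V ≈ 6.3 × 12.024 ≈ 75.7 kt.
Translation term: 0.8 × 0.5 × 25 = 10 kt.
Corrected V ≈ 85.7 kt → 86 kt.

86 kt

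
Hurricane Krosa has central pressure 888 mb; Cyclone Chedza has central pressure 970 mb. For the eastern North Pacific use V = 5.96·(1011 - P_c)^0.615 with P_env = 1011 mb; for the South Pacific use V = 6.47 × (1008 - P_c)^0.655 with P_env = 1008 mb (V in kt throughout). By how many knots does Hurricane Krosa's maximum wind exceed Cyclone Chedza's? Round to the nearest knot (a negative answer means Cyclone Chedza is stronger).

45 kt

Hurricane Krosa: ΔP = 123; V ≈ 5.96 × 123^0.615 ≈ 114.96 kt.
Cyclone Chedza: ΔP = 38; V ≈ 6.47 × 38^0.655 ≈ 70.09 kt.
Difference ≈ 114.96 − 70.09 = 44.87 → 45 kt.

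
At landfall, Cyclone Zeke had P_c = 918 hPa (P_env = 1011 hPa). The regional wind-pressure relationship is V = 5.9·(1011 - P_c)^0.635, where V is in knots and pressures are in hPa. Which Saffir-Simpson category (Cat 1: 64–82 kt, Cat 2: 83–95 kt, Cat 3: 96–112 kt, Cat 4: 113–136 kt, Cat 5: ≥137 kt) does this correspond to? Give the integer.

3

ΔP = 1011 − 918 = 93 hPa.
V ≈ 5.9 × 93^0.635 = 5.9 × 17.78 ≈ 105 kt.
105 kt falls in the Category 3 band.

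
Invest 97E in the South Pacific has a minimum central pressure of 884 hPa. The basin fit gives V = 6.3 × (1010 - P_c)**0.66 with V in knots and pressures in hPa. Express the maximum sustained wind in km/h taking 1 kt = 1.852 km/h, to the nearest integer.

284 km/h

ΔP = 1010 − 884 = 126 hPa.
V ≈ 6.3 × 126^0.66 = 6.3 × 24.336 ≈ 153.315 kt.
153.315 × 1.852 ≈ 283.94 km/h → 284 km/h.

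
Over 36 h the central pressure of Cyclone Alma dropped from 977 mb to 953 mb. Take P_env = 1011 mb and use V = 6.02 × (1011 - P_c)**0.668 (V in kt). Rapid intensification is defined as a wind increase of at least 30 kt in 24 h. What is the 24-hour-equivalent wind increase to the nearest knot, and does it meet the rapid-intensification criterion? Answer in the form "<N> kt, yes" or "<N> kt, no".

18 kt, no

V₁: ΔP = 34, V ≈ 6.02 × 34^0.668 ≈ 63.48 kt.
V₂: ΔP = 58, V ≈ 6.02 × 58^0.668 ≈ 90.69 kt.
ΔV over 36 h = 27.21 kt → 24 h equivalent = 27.21 × 24/36 ≈ 18.14 kt.
18 kt < 30 kt ⇒ not rapid intensification.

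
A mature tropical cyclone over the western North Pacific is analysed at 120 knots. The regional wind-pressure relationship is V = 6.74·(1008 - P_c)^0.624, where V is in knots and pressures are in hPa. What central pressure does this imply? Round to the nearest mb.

ΔP = (V / 6.74)^(1/0.624) = (120/6.74)^1.603.
120/6.74 = 17.804; 17.804^1.603 ≈ 100.93 mb.
P_c = 1008 − 100.93 = 907.07 ≈ 907 mb.

907 mb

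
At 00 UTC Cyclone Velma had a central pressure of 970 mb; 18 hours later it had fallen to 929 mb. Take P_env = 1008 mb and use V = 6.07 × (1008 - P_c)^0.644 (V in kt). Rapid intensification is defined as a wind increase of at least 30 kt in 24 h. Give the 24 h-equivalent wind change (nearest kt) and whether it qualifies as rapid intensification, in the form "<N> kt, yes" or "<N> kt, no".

51 kt, yes

V₁: ΔP = 38, V ≈ 6.07 × 38^0.644 ≈ 63.18 kt.
V₂: ΔP = 79, V ≈ 6.07 × 79^0.644 ≈ 101.22 kt.
ΔV over 18 h = 38.04 kt → 24 h equivalent = 38.04 × 24/18 ≈ 50.72 kt.
51 kt ≥ 30 kt ⇒ rapid intensification.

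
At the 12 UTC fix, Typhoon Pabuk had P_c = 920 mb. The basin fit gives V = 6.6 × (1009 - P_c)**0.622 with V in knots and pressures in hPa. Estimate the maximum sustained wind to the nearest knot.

ΔP = 1009 − 920 = 89 mb.
89^0.622 ≈ 16.313.
V ≈ 6.6 × 16.313 ≈ 107.7 kt.

108 kt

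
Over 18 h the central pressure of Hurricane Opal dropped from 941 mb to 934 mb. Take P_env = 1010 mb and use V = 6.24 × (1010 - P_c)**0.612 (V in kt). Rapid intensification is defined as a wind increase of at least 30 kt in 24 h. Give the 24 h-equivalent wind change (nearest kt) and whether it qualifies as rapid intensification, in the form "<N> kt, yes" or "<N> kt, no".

7 kt, no

V₁: ΔP = 69, V ≈ 6.24 × 69^0.612 ≈ 83.28 kt.
V₂: ΔP = 76, V ≈ 6.24 × 76^0.612 ≈ 88.36 kt.
ΔV over 18 h = 5.08 kt → 24 h equivalent = 5.08 × 24/18 ≈ 6.77 kt.
7 kt < 30 kt ⇒ not rapid intensification.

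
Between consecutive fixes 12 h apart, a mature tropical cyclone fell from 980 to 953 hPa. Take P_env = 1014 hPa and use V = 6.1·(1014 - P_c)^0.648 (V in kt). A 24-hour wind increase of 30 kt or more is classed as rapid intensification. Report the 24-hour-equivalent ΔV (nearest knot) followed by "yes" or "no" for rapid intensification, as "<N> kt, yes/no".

V₁: ΔP = 34, V ≈ 6.1 × 34^0.648 ≈ 59.94 kt.
V₂: ΔP = 61, V ≈ 6.1 × 61^0.648 ≈ 87.54 kt.
ΔV over 12 h = 27.60 kt → 24 h equivalent = 27.60 × 24/12 ≈ 55.20 kt.
55 kt ≥ 30 kt ⇒ rapid intensification.

55 kt, yes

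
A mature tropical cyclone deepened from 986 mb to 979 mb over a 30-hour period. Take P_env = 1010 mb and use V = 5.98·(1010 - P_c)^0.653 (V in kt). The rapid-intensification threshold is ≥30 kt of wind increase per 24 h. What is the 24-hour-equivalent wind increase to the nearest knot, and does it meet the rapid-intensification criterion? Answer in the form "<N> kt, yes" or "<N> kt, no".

7 kt, no

V₁: ΔP = 24, V ≈ 5.98 × 24^0.653 ≈ 47.64 kt.
V₂: ΔP = 31, V ≈ 5.98 × 31^0.653 ≈ 56.31 kt.
ΔV over 30 h = 8.67 kt → 24 h equivalent = 8.67 × 24/30 ≈ 6.94 kt.
7 kt < 30 kt ⇒ not rapid intensification.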